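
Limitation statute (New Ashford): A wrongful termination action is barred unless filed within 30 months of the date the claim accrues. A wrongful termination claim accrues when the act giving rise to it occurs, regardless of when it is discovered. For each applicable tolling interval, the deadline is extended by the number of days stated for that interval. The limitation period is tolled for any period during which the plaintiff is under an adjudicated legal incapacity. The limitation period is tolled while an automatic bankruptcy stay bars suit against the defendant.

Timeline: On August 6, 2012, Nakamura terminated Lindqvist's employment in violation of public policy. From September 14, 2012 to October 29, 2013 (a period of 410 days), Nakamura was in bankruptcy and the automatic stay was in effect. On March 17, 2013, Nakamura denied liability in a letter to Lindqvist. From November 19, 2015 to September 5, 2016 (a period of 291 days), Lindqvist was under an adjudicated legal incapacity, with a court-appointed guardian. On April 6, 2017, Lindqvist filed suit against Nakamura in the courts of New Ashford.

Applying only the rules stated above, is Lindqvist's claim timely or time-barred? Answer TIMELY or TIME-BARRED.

The claim accrued on August 6, 2012, when the wrongful act occurred.
Adding the 30 months base period to August 6, 2012 gives a deadline of February 6, 2015, before any tolling.
The period was tolled for 410 days by the automatic bankruptcy stay (September 14, 2012 to October 29, 2013), pushing the deadline to March 22, 2016.
Because the plaintiff's legal incapacity ran from November 19, 2015 to September 5, 2016, the deadline is extended by 291 days to January 7, 2017.
None of the other events listed affects the running of the period under the stated rules.
Filing on April 6, 2017 missed the January 7, 2017 deadline — the action is time-barred.

TIME-BARRED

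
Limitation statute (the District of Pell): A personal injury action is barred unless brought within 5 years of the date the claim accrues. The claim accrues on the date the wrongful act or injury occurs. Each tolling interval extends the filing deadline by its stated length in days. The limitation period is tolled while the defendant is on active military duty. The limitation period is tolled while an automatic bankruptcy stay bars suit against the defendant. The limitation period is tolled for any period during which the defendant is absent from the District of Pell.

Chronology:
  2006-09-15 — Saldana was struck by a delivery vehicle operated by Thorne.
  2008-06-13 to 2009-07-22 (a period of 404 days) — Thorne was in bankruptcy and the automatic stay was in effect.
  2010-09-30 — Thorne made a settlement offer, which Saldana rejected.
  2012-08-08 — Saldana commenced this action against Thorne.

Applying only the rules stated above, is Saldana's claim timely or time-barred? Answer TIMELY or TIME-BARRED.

The limitation period began to run on 2006-09-15.
5 years from 2006-09-15 is 2011-09-15.
The period was tolled for 404 days by the automatic bankruptcy stay (2008-06-13 to 2009-07-22), pushing the deadline to 2012-10-23.
Nothing else in the chronology tolls or restarts the period.
Filing on 2012-08-08 beat the 2012-10-23 deadline — the action is timely.

TIMELY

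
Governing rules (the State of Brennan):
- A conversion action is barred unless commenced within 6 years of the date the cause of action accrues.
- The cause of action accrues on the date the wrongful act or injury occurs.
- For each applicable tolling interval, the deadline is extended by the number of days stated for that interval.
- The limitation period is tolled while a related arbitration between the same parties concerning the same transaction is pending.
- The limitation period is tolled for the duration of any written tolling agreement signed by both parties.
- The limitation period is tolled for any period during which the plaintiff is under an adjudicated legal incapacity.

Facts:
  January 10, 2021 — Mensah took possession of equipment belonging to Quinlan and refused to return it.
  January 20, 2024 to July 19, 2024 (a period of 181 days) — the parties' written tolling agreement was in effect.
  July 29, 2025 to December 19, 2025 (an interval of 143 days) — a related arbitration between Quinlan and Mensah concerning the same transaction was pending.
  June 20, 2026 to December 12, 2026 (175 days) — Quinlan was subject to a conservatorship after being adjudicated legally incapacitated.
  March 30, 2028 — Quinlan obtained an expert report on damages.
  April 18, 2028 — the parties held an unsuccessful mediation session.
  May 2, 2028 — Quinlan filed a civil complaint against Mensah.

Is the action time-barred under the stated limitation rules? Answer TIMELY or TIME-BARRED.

TIMELY

The limitation period began to run on January 10, 2021.
Adding the 6 years base period to January 10, 2021 gives a deadline of January 10, 2027, before any tolling.
The written tolling agreement from January 20, 2024 to July 19, 2024 tolled the period for 181 days, extending the deadline to July 10, 2027.
Because the pending related arbitration ran from July 29, 2025 to December 19, 2025, the deadline is extended by 143 days to November 30, 2027.
The plaintiff's legal incapacity from June 20, 2026 to December 12, 2026 tolled the period for 175 days, extending the deadline to May 23, 2028.
Nothing else in the chronology tolls or restarts the period.
The May 2, 2028 filing precedes the May 23, 2028 deadline; the claim is timely.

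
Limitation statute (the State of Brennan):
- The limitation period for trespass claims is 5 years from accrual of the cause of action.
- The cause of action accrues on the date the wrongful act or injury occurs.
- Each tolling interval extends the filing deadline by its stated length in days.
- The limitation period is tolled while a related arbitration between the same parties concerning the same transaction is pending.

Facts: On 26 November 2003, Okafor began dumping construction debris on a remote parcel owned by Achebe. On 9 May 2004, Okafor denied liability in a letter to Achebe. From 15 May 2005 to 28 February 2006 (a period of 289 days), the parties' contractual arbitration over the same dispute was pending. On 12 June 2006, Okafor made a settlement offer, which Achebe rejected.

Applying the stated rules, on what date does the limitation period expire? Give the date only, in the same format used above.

The claim accrued on 26 November 2003, when the wrongful act occurred.
The untolled deadline — 5 years after 26 November 2003 — is 26 November 2008.
Because the pending related arbitration ran from 15 May 2005 to 28 February 2006, the deadline is extended by 289 days to 11 September 2009.
Nothing else in the chronology tolls or restarts the period.

11 September 2009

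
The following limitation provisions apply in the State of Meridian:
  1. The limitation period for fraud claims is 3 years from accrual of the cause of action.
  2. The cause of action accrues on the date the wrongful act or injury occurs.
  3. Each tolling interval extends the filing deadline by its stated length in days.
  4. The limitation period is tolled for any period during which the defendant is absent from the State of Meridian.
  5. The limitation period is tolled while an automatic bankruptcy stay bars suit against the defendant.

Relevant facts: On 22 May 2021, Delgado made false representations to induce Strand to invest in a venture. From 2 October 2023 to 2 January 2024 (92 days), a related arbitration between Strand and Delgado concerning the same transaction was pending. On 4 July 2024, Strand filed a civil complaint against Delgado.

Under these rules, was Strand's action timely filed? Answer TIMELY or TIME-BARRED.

TIME-BARRED

The cause of action accrued on 22 May 2021, the date of the act.
3 years from 22 May 2021 is 22 May 2024.
The pending related arbitration from 2 October 2023 to 2 January 2024 does not toll the period, because no stated rule makes a pending arbitration a tolling event.
Filing on 4 July 2024 missed the 22 May 2024 deadline — the action is time-barred.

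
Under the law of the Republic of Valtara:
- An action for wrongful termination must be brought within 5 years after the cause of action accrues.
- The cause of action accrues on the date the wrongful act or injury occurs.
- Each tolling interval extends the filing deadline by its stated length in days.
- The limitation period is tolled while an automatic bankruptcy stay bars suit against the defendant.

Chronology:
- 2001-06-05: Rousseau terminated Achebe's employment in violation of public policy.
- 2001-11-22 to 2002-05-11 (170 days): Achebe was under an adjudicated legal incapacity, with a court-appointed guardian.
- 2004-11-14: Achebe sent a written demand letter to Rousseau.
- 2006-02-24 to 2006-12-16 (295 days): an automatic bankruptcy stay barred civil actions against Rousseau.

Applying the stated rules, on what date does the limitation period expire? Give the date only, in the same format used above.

The claim accrued on 2001-06-05, when the wrongful act occurred.
5 years from 2001-06-05 is 2006-06-05.
Because the automatic bankruptcy stay ran from 2006-02-24 to 2006-12-16, the deadline is extended by 295 days to 2007-03-27.
Although the plaintiff's incapacity ran from 2001-11-22 to 2002-05-11, the stated rules do not make that a tolling event, so it is disregarded.
Nothing else in the chronology tolls or restarts the period.

2007-03-27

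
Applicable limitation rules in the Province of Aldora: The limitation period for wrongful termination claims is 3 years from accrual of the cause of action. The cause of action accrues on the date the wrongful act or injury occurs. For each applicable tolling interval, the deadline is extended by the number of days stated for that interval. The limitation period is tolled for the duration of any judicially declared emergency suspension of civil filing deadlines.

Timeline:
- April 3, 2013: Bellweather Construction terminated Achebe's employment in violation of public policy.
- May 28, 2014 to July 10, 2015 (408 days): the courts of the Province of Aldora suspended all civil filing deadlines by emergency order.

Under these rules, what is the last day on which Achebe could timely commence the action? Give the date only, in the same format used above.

May 16, 2017

The cause of action accrued on April 3, 2013, the date of the act.
3 years from April 3, 2013 is April 3, 2016.
The period was tolled for 408 days by the emergency suspension of filing deadlines (May 28, 2014 to July 10, 2015), pushing the deadline to May 16, 2017.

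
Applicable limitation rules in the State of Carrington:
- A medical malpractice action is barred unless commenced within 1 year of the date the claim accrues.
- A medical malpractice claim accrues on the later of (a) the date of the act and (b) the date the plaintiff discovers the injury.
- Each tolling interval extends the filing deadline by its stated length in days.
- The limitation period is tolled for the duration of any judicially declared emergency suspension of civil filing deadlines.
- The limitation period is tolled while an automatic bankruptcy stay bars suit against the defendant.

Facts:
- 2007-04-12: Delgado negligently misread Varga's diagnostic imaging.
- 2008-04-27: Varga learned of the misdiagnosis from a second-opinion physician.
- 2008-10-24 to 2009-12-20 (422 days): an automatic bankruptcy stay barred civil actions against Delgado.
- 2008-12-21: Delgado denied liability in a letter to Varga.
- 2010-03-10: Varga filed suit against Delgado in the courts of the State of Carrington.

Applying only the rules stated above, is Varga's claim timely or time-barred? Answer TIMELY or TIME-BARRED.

TIMELY

Taking the later of the act (2007-04-12) and discovery (2008-04-27), the claim accrued on 2008-04-27.
The untolled deadline — 1 year after 2008-04-27 — is 2009-04-27.
The automatic bankruptcy stay from 2008-10-24 to 2009-12-20 tolled the period for 422 days, extending the deadline to 2010-06-23.
Nothing else in the chronology tolls or restarts the period.
Varga filed on 2010-03-10, before the 2010-06-23 deadline, so the action is timely.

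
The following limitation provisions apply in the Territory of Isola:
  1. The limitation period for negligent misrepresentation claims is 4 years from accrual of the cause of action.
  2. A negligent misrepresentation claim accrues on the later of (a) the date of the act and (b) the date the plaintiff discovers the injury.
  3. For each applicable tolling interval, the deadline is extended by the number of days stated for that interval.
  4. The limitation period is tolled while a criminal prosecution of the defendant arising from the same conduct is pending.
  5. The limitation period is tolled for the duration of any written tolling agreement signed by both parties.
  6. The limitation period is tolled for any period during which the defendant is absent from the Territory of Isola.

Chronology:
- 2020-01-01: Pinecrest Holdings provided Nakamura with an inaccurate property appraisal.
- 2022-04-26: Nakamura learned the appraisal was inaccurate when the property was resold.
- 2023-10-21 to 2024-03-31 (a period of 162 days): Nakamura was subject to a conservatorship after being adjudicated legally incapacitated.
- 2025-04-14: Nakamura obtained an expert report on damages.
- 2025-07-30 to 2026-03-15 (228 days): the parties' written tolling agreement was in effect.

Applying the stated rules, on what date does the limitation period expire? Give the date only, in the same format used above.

2026-12-10

The claim accrued on 2022-04-26 — the later of the 2020-01-01 act and the 2022-04-26 discovery.
4 years from 2022-04-26 is 2026-04-26.
The written tolling agreement from 2025-07-30 to 2026-03-15 tolled the period for 228 days, extending the deadline to 2026-12-10.
The plaintiff's legal incapacity from 2023-10-21 to 2024-03-31 does not toll the period, because no stated rule makes the plaintiff's incapacity a tolling event.
The other events in the timeline have no effect on the limitation period under the stated rules.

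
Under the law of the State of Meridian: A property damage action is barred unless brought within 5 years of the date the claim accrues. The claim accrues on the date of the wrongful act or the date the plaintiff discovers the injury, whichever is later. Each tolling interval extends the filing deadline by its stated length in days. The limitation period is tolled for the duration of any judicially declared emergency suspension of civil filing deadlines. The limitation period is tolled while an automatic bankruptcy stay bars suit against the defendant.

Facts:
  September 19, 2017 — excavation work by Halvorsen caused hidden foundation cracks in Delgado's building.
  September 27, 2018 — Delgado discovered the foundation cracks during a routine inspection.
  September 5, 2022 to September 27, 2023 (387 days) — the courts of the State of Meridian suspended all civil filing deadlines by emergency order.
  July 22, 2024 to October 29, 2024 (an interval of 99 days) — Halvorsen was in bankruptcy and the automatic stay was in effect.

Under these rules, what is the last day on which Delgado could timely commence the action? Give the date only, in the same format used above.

Taking the later of the act (September 19, 2017) and discovery (September 27, 2018), the claim accrued on September 27, 2018.
Adding the 5 years base period to September 27, 2018 gives a deadline of September 27, 2023, before any tolling.
The emergency suspension of filing deadlines from September 5, 2022 to September 27, 2023 tolled the period for 387 days, extending the deadline to October 18, 2024.
The automatic bankruptcy stay from July 22, 2024 to October 29, 2024 tolled the period for 99 days, extending the deadline to January 25, 2025.

January 25, 2025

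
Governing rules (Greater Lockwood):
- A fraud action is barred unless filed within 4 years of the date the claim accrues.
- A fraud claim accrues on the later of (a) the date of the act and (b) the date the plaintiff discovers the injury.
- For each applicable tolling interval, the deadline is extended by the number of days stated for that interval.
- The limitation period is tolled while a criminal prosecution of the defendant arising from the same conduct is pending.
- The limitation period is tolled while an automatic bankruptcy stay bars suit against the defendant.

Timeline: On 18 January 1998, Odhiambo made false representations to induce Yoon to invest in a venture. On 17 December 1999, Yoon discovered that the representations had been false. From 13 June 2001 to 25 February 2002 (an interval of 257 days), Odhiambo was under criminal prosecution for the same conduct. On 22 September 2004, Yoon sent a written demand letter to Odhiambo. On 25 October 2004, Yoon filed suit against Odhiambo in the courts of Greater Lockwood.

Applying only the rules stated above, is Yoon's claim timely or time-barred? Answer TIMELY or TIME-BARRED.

TIME-BARRED

Taking the later of the act (18 January 1998) and discovery (17 December 1999), the claim accrued on 17 December 1999.
The untolled deadline — 4 years after 17 December 1999 — is 17 December 2003.
Because the pending criminal prosecution ran from 13 June 2001 to 25 February 2002, the deadline is extended by 257 days to 30 August 2004.
None of the other events listed affects the running of the period under the stated rules.
The 25 October 2004 filing falls after the 30 August 2004 deadline; the claim is time-barred.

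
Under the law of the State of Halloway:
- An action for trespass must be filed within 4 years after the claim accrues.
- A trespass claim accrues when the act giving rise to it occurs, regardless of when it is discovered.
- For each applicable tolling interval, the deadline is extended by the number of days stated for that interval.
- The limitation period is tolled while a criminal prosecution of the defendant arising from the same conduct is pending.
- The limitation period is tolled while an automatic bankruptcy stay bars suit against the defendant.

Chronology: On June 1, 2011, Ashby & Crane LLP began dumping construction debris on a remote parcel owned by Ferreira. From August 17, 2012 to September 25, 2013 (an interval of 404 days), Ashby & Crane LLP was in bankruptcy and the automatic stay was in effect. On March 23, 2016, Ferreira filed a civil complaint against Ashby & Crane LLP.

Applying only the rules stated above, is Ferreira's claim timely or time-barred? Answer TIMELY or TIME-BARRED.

TIMELY

The claim accrued on June 1, 2011, the date of the act.
4 years from June 1, 2011 is June 1, 2015.
The automatic bankruptcy stay from August 17, 2012 to September 25, 2013 tolled the period for 404 days, extending the deadline to July 9, 2016.
Filing on March 23, 2016 beat the July 9, 2016 deadline — the action is timely.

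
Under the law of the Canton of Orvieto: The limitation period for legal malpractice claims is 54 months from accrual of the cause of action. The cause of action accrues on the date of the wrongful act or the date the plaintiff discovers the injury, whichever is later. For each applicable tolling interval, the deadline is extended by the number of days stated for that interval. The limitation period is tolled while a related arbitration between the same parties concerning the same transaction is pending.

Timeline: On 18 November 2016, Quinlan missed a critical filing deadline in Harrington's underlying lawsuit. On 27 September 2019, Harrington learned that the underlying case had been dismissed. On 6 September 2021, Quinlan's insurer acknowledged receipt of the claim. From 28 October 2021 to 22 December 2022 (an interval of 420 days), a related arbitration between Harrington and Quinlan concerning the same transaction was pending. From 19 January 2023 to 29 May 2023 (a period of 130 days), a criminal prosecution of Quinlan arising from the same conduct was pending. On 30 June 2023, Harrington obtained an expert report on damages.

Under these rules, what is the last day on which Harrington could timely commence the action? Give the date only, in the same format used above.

The claim accrued on 27 September 2019 — the later of the 18 November 2016 act and the 27 September 2019 discovery.
54 months from 27 September 2019 is 27 March 2024.
The pending related arbitration from 28 October 2021 to 22 December 2022 tolled the period for 420 days, extending the deadline to 21 May 2025.
The pending criminal prosecution from 19 January 2023 to 29 May 2023 does not toll the period, because no stated rule makes a criminal prosecution a tolling event.
The other events in the timeline have no effect on the limitation period under the stated rules.

21 May 2025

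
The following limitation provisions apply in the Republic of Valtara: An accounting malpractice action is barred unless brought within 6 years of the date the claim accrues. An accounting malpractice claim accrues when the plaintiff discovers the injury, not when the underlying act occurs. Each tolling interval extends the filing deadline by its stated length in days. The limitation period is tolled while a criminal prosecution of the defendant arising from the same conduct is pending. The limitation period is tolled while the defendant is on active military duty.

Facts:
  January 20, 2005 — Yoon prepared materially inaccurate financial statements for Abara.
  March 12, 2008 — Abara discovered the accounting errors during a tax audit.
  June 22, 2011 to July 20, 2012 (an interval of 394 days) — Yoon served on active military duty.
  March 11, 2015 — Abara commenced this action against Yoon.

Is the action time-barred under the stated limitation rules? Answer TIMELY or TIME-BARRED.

Under the discovery rule, the claim accrued on March 12, 2008, when Abara discovered the injury — not on the January 20, 2005 date of the underlying act.
6 years from March 12, 2008 is March 12, 2014.
The defendant's active military service from June 22, 2011 to July 20, 2012 tolled the period for 394 days, extending the deadline to April 10, 2015.
Abara filed on March 11, 2015, before the April 10, 2015 deadline, so the action is timely.

TIMELY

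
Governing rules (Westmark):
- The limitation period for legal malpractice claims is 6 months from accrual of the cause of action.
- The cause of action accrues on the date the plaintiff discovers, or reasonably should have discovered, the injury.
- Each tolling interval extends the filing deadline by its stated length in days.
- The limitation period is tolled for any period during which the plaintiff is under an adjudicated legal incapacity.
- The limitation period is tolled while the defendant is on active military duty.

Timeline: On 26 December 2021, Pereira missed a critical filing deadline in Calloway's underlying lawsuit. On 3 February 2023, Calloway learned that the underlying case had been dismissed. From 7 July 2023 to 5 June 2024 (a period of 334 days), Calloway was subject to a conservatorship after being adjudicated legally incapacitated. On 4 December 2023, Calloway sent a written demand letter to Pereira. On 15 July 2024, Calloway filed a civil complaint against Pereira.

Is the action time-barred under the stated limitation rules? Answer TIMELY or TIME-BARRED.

TIME-BARRED

Accrual is tied to discovery, so the period began on 3 February 2023 rather than on 26 December 2021 when the act occurred.
Adding the 6 months base period to 3 February 2023 gives a deadline of 3 August 2023, before any tolling.
Because the plaintiff's legal incapacity ran from 7 July 2023 to 5 June 2024, the deadline is extended by 334 days to 2 July 2024.
Nothing else in the chronology tolls or restarts the period.
The 15 July 2024 filing falls after the 2 July 2024 deadline; the claim is time-barred.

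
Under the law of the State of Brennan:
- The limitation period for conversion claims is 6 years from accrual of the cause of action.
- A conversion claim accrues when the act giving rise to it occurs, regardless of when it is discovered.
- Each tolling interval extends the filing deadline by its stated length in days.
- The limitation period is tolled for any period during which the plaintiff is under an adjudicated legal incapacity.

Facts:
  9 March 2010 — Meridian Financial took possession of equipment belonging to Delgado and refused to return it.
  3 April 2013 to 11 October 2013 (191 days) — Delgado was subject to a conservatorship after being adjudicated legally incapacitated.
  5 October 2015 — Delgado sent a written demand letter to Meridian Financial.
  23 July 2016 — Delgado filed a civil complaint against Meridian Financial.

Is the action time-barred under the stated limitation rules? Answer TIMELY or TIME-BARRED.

TIMELY

The claim accrued on 9 March 2010, when the wrongful act occurred.
Adding the 6 years base period to 9 March 2010 gives a deadline of 9 March 2016, before any tolling.
The period was tolled for 191 days by the plaintiff's legal incapacity (3 April 2013 to 11 October 2013), pushing the deadline to 16 September 2016.
Nothing else in the chronology tolls or restarts the period.
Delgado filed on 23 July 2016, before the 16 September 2016 deadline, so the action is timely.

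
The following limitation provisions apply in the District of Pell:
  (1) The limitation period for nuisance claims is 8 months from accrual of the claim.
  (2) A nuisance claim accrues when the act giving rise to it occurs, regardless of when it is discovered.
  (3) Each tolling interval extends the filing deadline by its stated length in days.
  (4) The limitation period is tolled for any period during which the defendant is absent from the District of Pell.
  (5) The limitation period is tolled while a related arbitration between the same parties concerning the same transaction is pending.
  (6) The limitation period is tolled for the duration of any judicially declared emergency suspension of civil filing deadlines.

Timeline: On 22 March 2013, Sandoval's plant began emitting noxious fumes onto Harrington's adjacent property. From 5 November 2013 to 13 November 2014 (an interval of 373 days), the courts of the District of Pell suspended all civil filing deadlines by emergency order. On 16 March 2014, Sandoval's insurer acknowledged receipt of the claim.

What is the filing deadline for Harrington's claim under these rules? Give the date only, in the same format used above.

30 November 2014

The claim accrued on 22 March 2013, when the wrongful act occurred.
Adding the 8 months base period to 22 March 2013 gives a deadline of 22 November 2013, before any tolling.
The period was tolled for 373 days by the emergency suspension of filing deadlines (5 November 2013 to 13 November 2014), pushing the deadline to 30 November 2014.
The other events in the timeline have no effect on the limitation period under the stated rules.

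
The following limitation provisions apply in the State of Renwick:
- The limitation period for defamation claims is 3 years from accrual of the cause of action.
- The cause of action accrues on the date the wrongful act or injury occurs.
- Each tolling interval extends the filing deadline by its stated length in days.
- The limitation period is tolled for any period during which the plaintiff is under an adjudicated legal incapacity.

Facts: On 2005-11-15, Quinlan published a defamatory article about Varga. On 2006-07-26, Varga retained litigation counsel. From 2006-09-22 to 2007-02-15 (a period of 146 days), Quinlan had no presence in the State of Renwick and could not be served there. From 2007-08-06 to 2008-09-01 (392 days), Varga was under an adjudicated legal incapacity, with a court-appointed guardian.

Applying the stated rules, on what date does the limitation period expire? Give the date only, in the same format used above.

2009-12-12

The claim accrued on 2005-11-15, when the wrongful act occurred.
Adding the 3 years base period to 2005-11-15 gives a deadline of 2008-11-15, before any tolling.
Because the plaintiff's legal incapacity ran from 2007-08-06 to 2008-09-01, the deadline is extended by 392 days to 2009-12-12.
The defendant's absence from the jurisdiction from 2006-09-22 to 2007-02-15 does not toll the period, because no stated rule makes the defendant's absence a tolling event.
Nothing else in the chronology tolls or restarts the period.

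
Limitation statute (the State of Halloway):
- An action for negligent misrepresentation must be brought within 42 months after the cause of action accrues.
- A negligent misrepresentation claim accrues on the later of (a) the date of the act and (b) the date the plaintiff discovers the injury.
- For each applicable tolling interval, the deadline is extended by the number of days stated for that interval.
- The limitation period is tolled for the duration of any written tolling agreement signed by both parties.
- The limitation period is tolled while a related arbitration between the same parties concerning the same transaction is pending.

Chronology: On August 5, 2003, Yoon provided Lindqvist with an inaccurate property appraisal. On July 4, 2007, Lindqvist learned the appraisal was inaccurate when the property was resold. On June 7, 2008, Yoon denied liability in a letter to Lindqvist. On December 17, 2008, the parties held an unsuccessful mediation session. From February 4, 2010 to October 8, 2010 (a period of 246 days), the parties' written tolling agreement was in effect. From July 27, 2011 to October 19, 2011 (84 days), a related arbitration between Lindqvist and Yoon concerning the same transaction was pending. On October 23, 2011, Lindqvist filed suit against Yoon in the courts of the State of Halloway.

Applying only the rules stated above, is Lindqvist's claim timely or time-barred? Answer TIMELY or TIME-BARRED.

Taking the later of the act (August 5, 2003) and discovery (July 4, 2007), the claim accrued on July 4, 2007.
42 months from July 4, 2007 is January 4, 2011.
Because the written tolling agreement ran from February 4, 2010 to October 8, 2010, the deadline is extended by 246 days to September 7, 2011.
Because the pending related arbitration ran from July 27, 2011 to October 19, 2011, the deadline is extended by 84 days to November 30, 2011.
None of the other events listed affects the running of the period under the stated rules.
The October 23, 2011 filing precedes the November 30, 2011 deadline; the claim is timely.

TIMELY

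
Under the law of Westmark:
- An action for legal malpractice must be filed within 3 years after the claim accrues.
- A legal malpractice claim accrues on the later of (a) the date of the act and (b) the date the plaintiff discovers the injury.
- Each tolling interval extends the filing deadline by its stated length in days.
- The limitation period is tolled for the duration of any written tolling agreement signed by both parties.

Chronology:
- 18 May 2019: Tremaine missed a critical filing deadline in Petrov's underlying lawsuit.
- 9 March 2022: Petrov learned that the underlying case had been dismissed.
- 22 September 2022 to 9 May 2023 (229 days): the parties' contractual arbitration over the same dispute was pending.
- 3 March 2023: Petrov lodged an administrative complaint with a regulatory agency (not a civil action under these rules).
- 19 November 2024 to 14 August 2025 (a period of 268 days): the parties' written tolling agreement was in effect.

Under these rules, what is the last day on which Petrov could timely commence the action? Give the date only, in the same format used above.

The claim accrued on 9 March 2022 — the later of the 18 May 2019 act and the 9 March 2022 discovery.
Adding the 3 years base period to 9 March 2022 gives a deadline of 9 March 2025, before any tolling.
The written tolling agreement from 19 November 2024 to 14 August 2025 tolled the period for 268 days, extending the deadline to 2 December 2025.
The pending related arbitration from 22 September 2022 to 9 May 2023 does not toll the period, because no stated rule makes a pending arbitration a tolling event.
None of the other events listed affects the running of the period under the stated rules.

2 December 2025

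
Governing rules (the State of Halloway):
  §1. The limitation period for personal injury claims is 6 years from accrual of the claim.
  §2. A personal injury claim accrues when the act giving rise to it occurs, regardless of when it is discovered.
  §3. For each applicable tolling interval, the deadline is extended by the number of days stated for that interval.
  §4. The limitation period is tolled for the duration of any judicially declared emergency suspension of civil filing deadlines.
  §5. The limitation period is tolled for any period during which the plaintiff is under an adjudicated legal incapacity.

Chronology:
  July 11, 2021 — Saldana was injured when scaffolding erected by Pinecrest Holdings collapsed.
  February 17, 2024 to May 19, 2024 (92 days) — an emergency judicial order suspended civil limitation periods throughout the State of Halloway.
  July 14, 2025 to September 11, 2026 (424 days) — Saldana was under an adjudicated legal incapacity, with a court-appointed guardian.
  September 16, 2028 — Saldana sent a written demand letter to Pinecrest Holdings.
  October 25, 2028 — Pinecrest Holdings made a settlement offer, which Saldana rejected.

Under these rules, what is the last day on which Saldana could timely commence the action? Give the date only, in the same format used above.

December 8, 2028

The claim accrued on July 11, 2021, the date of the act.
Adding the 6 years base period to July 11, 2021 gives a deadline of July 11, 2027, before any tolling.
The period was tolled for 92 days by the emergency suspension of filing deadlines (February 17, 2024 to May 19, 2024), pushing the deadline to October 11, 2027.
The period was tolled for 424 days by the plaintiff's legal incapacity (July 14, 2025 to September 11, 2026), pushing the deadline to December 8, 2028.
Nothing else in the chronology tolls or restarts the period.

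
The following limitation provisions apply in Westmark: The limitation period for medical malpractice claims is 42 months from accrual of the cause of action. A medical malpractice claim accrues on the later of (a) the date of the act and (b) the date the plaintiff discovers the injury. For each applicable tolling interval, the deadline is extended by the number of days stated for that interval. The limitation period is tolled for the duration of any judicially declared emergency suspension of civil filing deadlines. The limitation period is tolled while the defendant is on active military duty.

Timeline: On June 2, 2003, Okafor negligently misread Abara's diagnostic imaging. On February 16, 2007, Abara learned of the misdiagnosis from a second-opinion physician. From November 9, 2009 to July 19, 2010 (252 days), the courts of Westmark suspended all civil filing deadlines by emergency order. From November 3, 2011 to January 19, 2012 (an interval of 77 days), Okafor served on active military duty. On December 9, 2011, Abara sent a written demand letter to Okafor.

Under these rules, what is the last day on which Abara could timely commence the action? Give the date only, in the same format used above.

Taking the later of the act (June 2, 2003) and discovery (February 16, 2007), the claim accrued on February 16, 2007.
Adding the 42 months base period to February 16, 2007 gives a deadline of August 16, 2010, before any tolling.
The emergency suspension of filing deadlines from November 9, 2009 to July 19, 2010 tolled the period for 252 days, extending the deadline to April 25, 2011.
By the time the defendant's active military service began on November 3, 2011, the limitation period had already expired on April 25, 2011; that interval cannot revive it.
Nothing else in the chronology tolls or restarts the period.

April 25, 2011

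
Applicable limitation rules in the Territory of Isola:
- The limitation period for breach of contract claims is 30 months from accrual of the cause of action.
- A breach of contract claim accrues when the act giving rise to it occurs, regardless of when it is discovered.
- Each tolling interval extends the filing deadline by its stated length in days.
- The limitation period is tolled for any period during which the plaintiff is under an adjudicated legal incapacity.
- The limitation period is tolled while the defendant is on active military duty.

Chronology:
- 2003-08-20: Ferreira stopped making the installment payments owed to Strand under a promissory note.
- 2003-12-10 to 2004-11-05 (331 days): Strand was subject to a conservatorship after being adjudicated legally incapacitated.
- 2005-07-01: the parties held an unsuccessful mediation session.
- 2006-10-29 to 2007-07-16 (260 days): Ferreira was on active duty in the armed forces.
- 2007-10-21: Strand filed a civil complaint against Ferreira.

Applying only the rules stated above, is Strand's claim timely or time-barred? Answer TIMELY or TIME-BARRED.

TIME-BARRED

The claim accrued on 2003-08-20, when the wrongful act occurred.
Adding the 30 months base period to 2003-08-20 gives a deadline of 2006-02-20, before any tolling.
The period was tolled for 331 days by the plaintiff's legal incapacity (2003-12-10 to 2004-11-05), pushing the deadline to 2007-01-17.
The period was tolled for 260 days by the defendant's active military service (2006-10-29 to 2007-07-16), pushing the deadline to 2007-10-04.
Nothing else in the chronology tolls or restarts the period.
Filing on 2007-10-21 missed the 2007-10-04 deadline — the action is time-barred.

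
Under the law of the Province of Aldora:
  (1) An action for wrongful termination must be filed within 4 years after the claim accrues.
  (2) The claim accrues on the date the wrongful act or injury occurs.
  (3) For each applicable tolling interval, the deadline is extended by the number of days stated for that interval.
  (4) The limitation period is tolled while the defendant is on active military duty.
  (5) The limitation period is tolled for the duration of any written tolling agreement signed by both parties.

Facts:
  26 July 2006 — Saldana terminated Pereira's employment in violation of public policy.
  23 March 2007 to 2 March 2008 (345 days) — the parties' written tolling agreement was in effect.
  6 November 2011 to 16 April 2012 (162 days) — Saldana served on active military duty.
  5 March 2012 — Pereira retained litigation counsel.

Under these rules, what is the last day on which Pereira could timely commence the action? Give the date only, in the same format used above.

The claim accrued on 26 July 2006, when the wrongful act occurred.
Adding the 4 years base period to 26 July 2006 gives a deadline of 26 July 2010, before any tolling.
Because the written tolling agreement ran from 23 March 2007 to 2 March 2008, the deadline is extended by 345 days to 6 July 2011.
By the time the defendant's active military service began on 6 November 2011, the limitation period had already expired on 6 July 2011; that interval cannot revive it.
The other events in the timeline have no effect on the limitation period under the stated rules.

6 July 2011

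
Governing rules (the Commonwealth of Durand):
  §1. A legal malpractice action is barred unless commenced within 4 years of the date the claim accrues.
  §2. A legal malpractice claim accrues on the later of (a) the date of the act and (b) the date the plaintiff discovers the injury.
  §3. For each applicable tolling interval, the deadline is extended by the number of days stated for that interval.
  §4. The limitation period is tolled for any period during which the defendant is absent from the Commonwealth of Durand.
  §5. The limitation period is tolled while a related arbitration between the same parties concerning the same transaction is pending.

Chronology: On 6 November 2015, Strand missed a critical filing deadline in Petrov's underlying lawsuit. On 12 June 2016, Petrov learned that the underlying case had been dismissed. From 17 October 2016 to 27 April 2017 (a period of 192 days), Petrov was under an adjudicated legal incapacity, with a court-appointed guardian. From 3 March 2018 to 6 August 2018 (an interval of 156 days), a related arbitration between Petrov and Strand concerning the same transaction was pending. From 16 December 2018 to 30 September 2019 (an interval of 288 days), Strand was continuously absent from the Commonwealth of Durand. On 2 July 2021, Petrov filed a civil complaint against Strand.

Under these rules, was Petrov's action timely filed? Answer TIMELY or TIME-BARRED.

Taking the later of the act (6 November 2015) and discovery (12 June 2016), the claim accrued on 12 June 2016.
Adding the 4 years base period to 12 June 2016 gives a deadline of 12 June 2020, before any tolling.
The period was tolled for 156 days by the pending related arbitration (3 March 2018 to 6 August 2018), pushing the deadline to 15 November 2020.
The defendant's absence from the jurisdiction from 16 December 2018 to 30 September 2019 tolled the period for 288 days, extending the deadline to 30 August 2021.
The plaintiff's legal incapacity from 17 October 2016 to 27 April 2017 does not toll the period, because no stated rule makes the plaintiff's incapacity a tolling event.
Petrov filed on 2 July 2021, before the 30 August 2021 deadline, so the action is timely.

TIMELY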